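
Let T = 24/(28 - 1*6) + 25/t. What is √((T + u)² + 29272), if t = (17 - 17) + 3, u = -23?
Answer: 2*√8019478/33 ≈ 171.63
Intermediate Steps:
t = 3 (t = 0 + 3 = 3)
T = 311/33 (T = 24/(28 - 1*6) + 25/3 = 24/(28 - 6) + 25*(⅓) = 24/22 + 25/3 = 24*(1/22) + 25/3 = 12/11 + 25/3 = 311/33 ≈ 9.4242)
√((T + u)² + 29272) = √((311/33 - 23)² + 29272) = √((-448/33)² + 29272) = √(200704/1089 + 29272) = √(32077912/1089) = 2*√8019478/33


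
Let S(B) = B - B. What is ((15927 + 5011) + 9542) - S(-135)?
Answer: 30480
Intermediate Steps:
S(B) = 0
((15927 + 5011) + 9542) - S(-135) = ((15927 + 5011) + 9542) - 1*0 = (20938 + 9542) + 0 = 30480 + 0 = 30480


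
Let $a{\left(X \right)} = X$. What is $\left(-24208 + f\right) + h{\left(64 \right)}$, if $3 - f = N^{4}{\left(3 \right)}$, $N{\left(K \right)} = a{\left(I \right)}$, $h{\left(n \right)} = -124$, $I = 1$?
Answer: $-24330$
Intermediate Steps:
$N{\left(K \right)} = 1$
$f = 2$ ($f = 3 - 1^{4} = 3 - 1 = 2$)
$\left(-24208 + f\right) + h{\left(64 \right)} = \left(-24208 + 2\right) - 124 = -24206 - 124 = -24330$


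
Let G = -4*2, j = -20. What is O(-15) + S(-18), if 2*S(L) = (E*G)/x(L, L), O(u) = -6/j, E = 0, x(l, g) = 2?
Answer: 3/10 ≈ 0.30000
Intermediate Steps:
G = -8
O(u) = 3/10 (O(u) = -6/(-20) = -6*(-1/20) = 3/10)
S(L) = 0 (S(L) = ((0*(-8))/2)/2 = (0*(½))/2 = (½)*0 = 0)
O(-15) + S(-18) = 3/10 + 0 = 3/10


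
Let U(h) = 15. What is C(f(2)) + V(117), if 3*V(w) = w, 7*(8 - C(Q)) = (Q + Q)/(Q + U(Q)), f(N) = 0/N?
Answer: 47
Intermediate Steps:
f(N) = 0
C(Q) = 8 - 2*Q/(7*(15 + Q)) (C(Q) = 8 - (Q + Q)/(7*(Q + 15)) = 8 - 2*Q/(7*(15 + Q)))
V(w) = w/3
C(f(2)) + V(117) = 6*(140 + 9*0)/(7*(15 + 0)) + (⅓)*117 = (6/7)*(140 + 0)/15 + 39 = (6/7)*(1/15)*140 + 39 = 8 + 39 = 47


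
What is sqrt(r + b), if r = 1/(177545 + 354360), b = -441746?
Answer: I*sqrt(124980072204545745)/531905 ≈ 664.64*I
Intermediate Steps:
r = 1/531905 ≈ 1.8800e-6
sqrt(r + b) = sqrt(1/531905 - 441746) = sqrt(-234966906129/531905) = I*sqrt(124980072204545745)/531905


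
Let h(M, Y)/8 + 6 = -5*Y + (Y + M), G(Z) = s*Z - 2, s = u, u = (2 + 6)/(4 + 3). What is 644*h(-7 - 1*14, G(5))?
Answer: -215648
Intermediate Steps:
u = 8/7 ≈ 1.1429
s = 8/7 ≈ 1.1429
G(Z) = -2 + 8*Z/7 (G(Z) = 8*Z/7 - 2 = -2 + 8*Z/7)
h(M, Y) = -48 - 32*Y + 8*M (h(M, Y) = -48 + 8*(-5*Y + (Y + M)) = -48 + 8*(-5*Y + (M + Y)) = -48 + 8*(M - 4*Y) = -48 + (-32*Y + 8*M) = -48 - 32*Y + 8*M)
644*h(-7 - 1*14, G(5)) = 644*(-48 - 32*(-2 + (8/7)*5) + 8*(-7 - 1*14)) = 644*(-48 - 32*(-2 + 40/7) + 8*(-7 - 14)) = 644*(-48 - 32*26/7 + 8*(-21)) = 644*(-48 - 832/7 - 168) = 644*(-2344/7) = -215648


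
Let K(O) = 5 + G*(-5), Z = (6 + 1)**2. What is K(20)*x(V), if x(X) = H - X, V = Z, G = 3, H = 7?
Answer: 420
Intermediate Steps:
Z = 49 (Z = 7**2 = 49)
V = 49
K(O) = -10 (K(O) = 5 + 3*(-5) = 5 - 15 = -10)
x(X) = 7 - X
K(20)*x(V) = -10*(7 - 1*49) = -10*(7 - 49) = -10*(-42) = 420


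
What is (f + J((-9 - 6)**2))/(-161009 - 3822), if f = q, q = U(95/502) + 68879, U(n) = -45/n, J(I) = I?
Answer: -1308458/3131789 ≈ -0.41780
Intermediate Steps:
q = 1304183/19 (q = -45/(95/502) + 68879 = -45/(95*(1/502)) + 68879 = -45/95/502 + 68879 = -45*502/95 + 68879 = -4518/19 + 68879 = 1304183/19 ≈ 68641.)
f = 1304183/19 ≈ 68641.
(f + J((-9 - 6)**2))/(-161009 - 3822) = (1304183/19 + (-9 - 6)**2)/(-161009 - 3822) = (1304183/19 + (-15)**2)/(-164831) = (1304183/19 + 225)*(-1/164831) = (1308458/19)*(-1/164831) = -1308458/3131789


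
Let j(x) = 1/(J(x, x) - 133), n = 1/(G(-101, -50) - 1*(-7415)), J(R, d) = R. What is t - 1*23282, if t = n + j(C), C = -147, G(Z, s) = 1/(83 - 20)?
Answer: -1522653268833/65400440 ≈ -23282.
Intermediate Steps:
G(Z, s) = 1/63
n = 63/467146 (n = 1/(1/63 - 1*(-7415)) = 1/(1/63 + 7415) = 1/(467146/63) = 63/467146 ≈ 0.00013486)
j(x) = 1/(-133 + x) (j(x) = 1/(x - 133) = 1/(-133 + x))
t = -224753/65400440 (t = 63/467146 + 1/(-133 - 147) = 63/467146 + 1/(-280) = 63/467146 - 1/280 = -224753/65400440 ≈ -0.0034366)
t - 1*23282 = -224753/65400440 - 1*23282 = -224753/65400440 - 23282 = -1522653268833/65400440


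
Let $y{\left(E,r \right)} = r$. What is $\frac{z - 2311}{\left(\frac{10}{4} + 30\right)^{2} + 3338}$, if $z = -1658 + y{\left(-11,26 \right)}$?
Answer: $- \frac{15772}{17577} \approx -0.89731$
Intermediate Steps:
$z = -1632$ ($z = -1658 + 26 = -1632$)
$\frac{z - 2311}{\left(\frac{10}{4} + 30\right)^{2} + 3338} = \frac{-1632 - 2311}{\left(\frac{10}{4} + 30\right)^{2} + 3338} = - \frac{3943}{\left(10 \cdot \frac{1}{4} + 30\right)^{2} + 3338} = - \frac{3943}{\left(\frac{5}{2} + 30\right)^{2} + 3338} = - \frac{3943}{\left(\frac{65}{2}\right)^{2} + 3338} = - \frac{3943}{\frac{4225}{4} + 3338} = - \frac{3943}{\frac{17577}{4}} = \left(-3943\right) \frac{4}{17577} = - \frac{15772}{17577}$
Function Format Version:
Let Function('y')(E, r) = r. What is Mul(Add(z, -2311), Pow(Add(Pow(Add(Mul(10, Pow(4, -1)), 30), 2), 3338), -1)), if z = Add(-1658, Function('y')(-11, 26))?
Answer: Rational(-15772, 17577) ≈ -0.89731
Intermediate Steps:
z = -1632 (z = Add(-1658, 26) = -1632)
Mul(Add(z, -2311), Pow(Add(Pow(Add(Mul(10, Pow(4, -1)), 30), 2), 3338), -1)) = Mul(Add(-1632, -2311), Pow(Add(Pow(Add(Mul(10, Pow(4, -1)), 30), 2), 3338), -1)) = Mul(-3943, Pow(Add(Pow(Add(Mul(10, Rational(1, 4)), 30), 2), 3338), -1)) = Mul(-3943, Pow(Add(Pow(Add(Rational(5, 2), 30), 2), 3338), -1)) = Mul(-3943, Pow(Add(Pow(Rational(65, 2), 2), 3338), -1)) = Mul(-3943, Pow(Add(Rational(4225, 4), 3338), -1)) = Mul(-3943, Pow(Rational(17577, 4), -1)) = Mul(-3943, Rational(4, 17577)) = Rational(-15772, 17577)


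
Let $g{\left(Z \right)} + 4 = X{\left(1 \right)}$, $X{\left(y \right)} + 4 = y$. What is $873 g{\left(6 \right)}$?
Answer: $-6111$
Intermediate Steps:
$X{\left(y \right)} = -4 + y$
$g{\left(Z \right)} = -7$ ($g{\left(Z \right)} = -4 + \left(-4 + 1\right) = -4 - 3 = -7$)
$873 g{\left(6 \right)} = 873 \left(-7\right) = -6111$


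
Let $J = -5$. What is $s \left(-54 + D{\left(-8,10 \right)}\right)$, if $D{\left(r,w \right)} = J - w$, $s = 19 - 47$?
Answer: $1932$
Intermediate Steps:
$s = -28$ ($s = 19 - 47 = -28$)
$D{\left(r,w \right)} = -5 - w$
$s \left(-54 + D{\left(-8,10 \right)}\right) = - 28 \left(-54 - 15\right) = \left(-28\right) \left(-69\right) = 1932$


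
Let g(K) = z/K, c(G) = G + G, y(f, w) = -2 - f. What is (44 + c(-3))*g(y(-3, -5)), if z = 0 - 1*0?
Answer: 0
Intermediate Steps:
z = 0 (z = 0 + 0 = 0)
c(G) = 2*G
g(K) = 0 (g(K) = 0/K = 0)
(44 + c(-3))*g(y(-3, -5)) = (44 + 2*(-3))*0 = (44 - 6)*0 = 38*0 = 0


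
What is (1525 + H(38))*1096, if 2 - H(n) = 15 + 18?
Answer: 1637424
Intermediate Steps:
H(n) = -31 (H(n) = 2 - (15 + 18) = 2 - 1*33 = 2 - 33 = -31)
(1525 + H(38))*1096 = (1525 - 31)*1096 = 1494*1096 = 1637424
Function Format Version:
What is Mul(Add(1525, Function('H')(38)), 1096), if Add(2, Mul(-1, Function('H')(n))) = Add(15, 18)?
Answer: 1637424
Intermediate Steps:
Function('H')(n) = -31 (Function('H')(n) = Add(2, Mul(-1, Add(15, 18))) = Add(2, Mul(-1, 33)) = Add(2, -33) = -31)
Mul(Add(1525, Function('H')(38)), 1096) = Mul(Add(1525, -31), 1096) = Mul(1494, 1096) = 1637424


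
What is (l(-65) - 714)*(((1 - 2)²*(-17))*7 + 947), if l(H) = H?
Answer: -645012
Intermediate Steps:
(l(-65) - 714)*(((1 - 2)²*(-17))*7 + 947) = (-65 - 714)*(((1 - 2)²*(-17))*7 + 947) = -779*(((-1)²*(-17))*7 + 947) = -779*((1*(-17))*7 + 947) = -779*(-17*7 + 947) = -779*(-119 + 947) = -779*828 = -645012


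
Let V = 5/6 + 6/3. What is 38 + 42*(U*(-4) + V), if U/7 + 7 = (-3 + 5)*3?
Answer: 1333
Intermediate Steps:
U = -7 (U = -49 + 7*((-3 + 5)*3) = -49 + 7*(2*3) = -49 + 7*6 = -49 + 42 = -7)
V = 17/6 (V = 5*(1/6) + 6*(1/3) = 5/6 + 2 = 17/6 ≈ 2.8333)
38 + 42*(U*(-4) + V) = 38 + 42*(-7*(-4) + 17/6) = 38 + 42*(28 + 17/6) = 38 + 42*(185/6) = 38 + 1295 = 1333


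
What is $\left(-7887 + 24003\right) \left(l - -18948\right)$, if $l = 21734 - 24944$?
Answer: $253633608$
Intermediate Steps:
$l = -3210$ ($l = 21734 - 24944 = -3210$)
$\left(-7887 + 24003\right) \left(l - -18948\right) = \left(-7887 + 24003\right) \left(-3210 - -18948\right) = 16116 \left(-3210 + \left(-5729 + 24677\right)\right) = 16116 \left(-3210 + 18948\right) = 16116 \cdot 15738 = 253633608$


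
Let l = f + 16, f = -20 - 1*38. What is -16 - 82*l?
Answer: 3428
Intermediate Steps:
f = -58 (f = -20 - 38 = -58)
l = -42 (l = -58 + 16 = -42)
-16 - 82*l = -16 - 82*(-42) = -16 + 3444 = 3428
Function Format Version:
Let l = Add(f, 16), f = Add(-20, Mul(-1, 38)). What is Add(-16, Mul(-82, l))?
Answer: 3428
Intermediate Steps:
f = -58 (f = Add(-20, -38) = -58)
l = -42 (l = Add(-58, 16) = -42)
Add(-16, Mul(-82, l)) = Add(-16, Mul(-82, -42)) = Add(-16, 3444) = 3428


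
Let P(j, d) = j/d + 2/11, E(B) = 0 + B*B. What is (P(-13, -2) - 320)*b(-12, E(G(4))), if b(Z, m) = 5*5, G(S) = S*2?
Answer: -172325/22 ≈ -7833.0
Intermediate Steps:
G(S) = 2*S
E(B) = B² (E(B) = 0 + B² = B²)
b(Z, m) = 25
P(j, d) = 2/11 + j/d (P(j, d) = j/d + 2*(1/11) = j/d + 2/11 = 2/11 + j/d)
(P(-13, -2) - 320)*b(-12, E(G(4))) = ((2/11 - 13/(-2)) - 320)*25 = ((2/11 - 13*(-½)) - 320)*25 = ((2/11 + 13/2) - 320)*25 = (147/22 - 320)*25 = -6893/22*25 = -172325/22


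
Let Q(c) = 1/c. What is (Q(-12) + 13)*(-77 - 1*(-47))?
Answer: -775/2 ≈ -387.50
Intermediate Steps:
(Q(-12) + 13)*(-77 - 1*(-47)) = (1/(-12) + 13)*(-77 - 1*(-47)) = (-1/12 + 13)*(-77 + 47) = (155/12)*(-30) = -775/2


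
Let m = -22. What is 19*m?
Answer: -418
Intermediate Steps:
19*m = 19*(-22) = -418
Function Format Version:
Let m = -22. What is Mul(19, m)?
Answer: -418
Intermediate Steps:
Mul(19, m) = Mul(19, -22) = -418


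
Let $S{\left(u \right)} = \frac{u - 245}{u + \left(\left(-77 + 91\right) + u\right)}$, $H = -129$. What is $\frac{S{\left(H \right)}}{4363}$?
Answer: $\frac{187}{532286} \approx 0.00035131$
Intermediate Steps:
$S{\left(u \right)} = \frac{-245 + u}{14 + 2 u}$ ($S{\left(u \right)} = \frac{-245 + u}{u + \left(14 + u\right)} = \frac{-245 + u}{14 + 2 u}$)
$\frac{S{\left(H \right)}}{4363} = \frac{\frac{1}{2} \frac{1}{7 - 129} \left(-245 - 129\right)}{4363} = \frac{1}{2} \frac{1}{-122} \left(-374\right) \frac{1}{4363} = \frac{1}{2} \left(- \frac{1}{122}\right) \left(-374\right) \frac{1}{4363} = \frac{187}{122} \cdot \frac{1}{4363} = \frac{187}{532286}$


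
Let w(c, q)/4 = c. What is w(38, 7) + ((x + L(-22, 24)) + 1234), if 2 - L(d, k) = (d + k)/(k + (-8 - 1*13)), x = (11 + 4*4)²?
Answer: 6349/3 ≈ 2116.3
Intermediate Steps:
w(c, q) = 4*c
x = 729 (x = (11 + 16)² = 27² = 729)
L(d, k) = 2 - (d + k)/(-21 + k) (L(d, k) = 2 - (d + k)/(k + (-8 - 1*13)) = 2 - (d + k)/(k + (-8 - 13)) = 2 - (d + k)/(k - 21) = 2 - (d + k)/(-21 + k))
w(38, 7) + ((x + L(-22, 24)) + 1234) = 4*38 + ((729 + (-42 + 24 - 1*(-22))/(-21 + 24)) + 1234) = 152 + ((729 + (-42 + 24 + 22)/3) + 1234) = 152 + ((729 + (⅓)*4) + 1234) = 152 + ((729 + 4/3) + 1234) = 152 + (2191/3 + 1234) = 152 + 5893/3 = 6349/3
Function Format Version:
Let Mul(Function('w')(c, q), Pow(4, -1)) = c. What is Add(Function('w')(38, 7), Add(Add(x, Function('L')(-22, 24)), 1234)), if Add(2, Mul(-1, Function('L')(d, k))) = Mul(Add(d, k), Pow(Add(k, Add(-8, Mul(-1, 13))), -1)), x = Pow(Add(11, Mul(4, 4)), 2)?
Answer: Rational(6349, 3) ≈ 2116.3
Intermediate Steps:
Function('w')(c, q) = Mul(4, c)
x = 729 (x = Pow(Add(11, 16), 2) = Pow(27, 2) = 729)
Function('L')(d, k) = Add(2, Mul(-1, Pow(Add(-21, k), -1), Add(d, k))) (Function('L')(d, k) = Add(2, Mul(-1, Mul(Add(d, k), Pow(Add(k, Add(-8, Mul(-1, 13))), -1)))) = Add(2, Mul(-1, Mul(Add(d, k), Pow(Add(k, Add(-8, -13)), -1)))) = Add(2, Mul(-1, Mul(Add(d, k), Pow(Add(k, -21), -1)))) = Add(2, Mul(-1, Mul(Add(d, k), Pow(Add(-21, k), -1)))) = Add(2, Mul(-1, Mul(Pow(Add(-21, k), -1), Add(d, k)))) = Add(2, Mul(-1, Pow(Add(-21, k), -1), Add(d, k))))
Add(Function('w')(38, 7), Add(Add(x, Function('L')(-22, 24)), 1234)) = Add(Mul(4, 38), Add(Add(729, Mul(Pow(Add(-21, 24), -1), Add(-42, 24, Mul(-1, -22)))), 1234)) = Add(152, Add(Add(729, Mul(Pow(3, -1), Add(-42, 24, 22))), 1234)) = Add(152, Add(Add(729, Mul(Rational(1, 3), 4)), 1234)) = Add(152, Add(Add(729, Rational(4, 3)), 1234)) = Add(152, Add(Rational(2191, 3), 1234)) = Add(152, Rational(5893, 3)) = Rational(6349, 3)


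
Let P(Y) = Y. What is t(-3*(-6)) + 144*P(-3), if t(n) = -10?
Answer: -442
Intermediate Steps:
t(-3*(-6)) + 144*P(-3) = -10 + 144*(-3) = -10 - 432 = -442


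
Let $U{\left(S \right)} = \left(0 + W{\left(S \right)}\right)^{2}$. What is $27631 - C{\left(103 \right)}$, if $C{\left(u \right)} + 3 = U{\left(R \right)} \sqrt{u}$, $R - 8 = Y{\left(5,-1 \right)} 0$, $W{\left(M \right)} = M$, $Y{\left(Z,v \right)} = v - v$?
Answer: $27634 - 64 \sqrt{103} \approx 26984.0$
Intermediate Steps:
$Y{\left(Z,v \right)} = 0$
$R = 8$ ($R = 8 + 0 \cdot 0 = 8 + 0 = 8$)
$U{\left(S \right)} = S^{2}$ ($U{\left(S \right)} = \left(0 + S\right)^{2} = S^{2}$)
$C{\left(u \right)} = -3 + 64 \sqrt{u}$ ($C{\left(u \right)} = -3 + 8^{2} \sqrt{u} = -3 + 64 \sqrt{u}$)
$27631 - C{\left(103 \right)} = 27631 - \left(-3 + 64 \sqrt{103}\right) = 27631 + \left(3 - 64 \sqrt{103}\right) = 27634 - 64 \sqrt{103}$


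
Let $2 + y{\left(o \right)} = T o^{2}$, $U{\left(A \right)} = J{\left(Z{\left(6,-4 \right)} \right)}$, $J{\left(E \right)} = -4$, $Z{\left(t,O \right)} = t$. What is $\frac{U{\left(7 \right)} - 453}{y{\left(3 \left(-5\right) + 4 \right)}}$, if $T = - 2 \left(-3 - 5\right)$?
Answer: $- \frac{457}{1934} \approx -0.2363$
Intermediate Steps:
$U{\left(A \right)} = -4$
$T = 16$ ($T = \left(-2\right) \left(-8\right) = 16$)
$y{\left(o \right)} = -2 + 16 o^{2}$
$\frac{U{\left(7 \right)} - 453}{y{\left(3 \left(-5\right) + 4 \right)}} = \frac{-4 - 453}{-2 + 16 \left(3 \left(-5\right) + 4\right)^{2}} = \frac{-4 - 453}{-2 + 16 \left(-15 + 4\right)^{2}} = - \frac{457}{-2 + 16 \left(-11\right)^{2}} = - \frac{457}{-2 + 16 \cdot 121} = - \frac{457}{-2 + 1936} = - \frac{457}{1934}$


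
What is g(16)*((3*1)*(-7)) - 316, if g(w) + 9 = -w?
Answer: 209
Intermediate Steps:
g(w) = -9 - w
g(16)*((3*1)*(-7)) - 316 = (-9 - 1*16)*((3*1)*(-7)) - 316 = (-9 - 16)*(3*(-7)) - 316 = -25*(-21) - 316 = 525 - 316 = 209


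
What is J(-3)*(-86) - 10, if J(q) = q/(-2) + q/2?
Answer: -10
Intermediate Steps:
J(q) = 0 (J(q) = q*(-½) + q*(½) = -q/2 + q/2 = 0)
J(-3)*(-86) - 10 = 0*(-86) - 10 = 0 - 10 = -10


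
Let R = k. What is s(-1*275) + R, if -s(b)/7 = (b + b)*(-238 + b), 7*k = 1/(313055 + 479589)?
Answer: -10958580725399/5548508 ≈ -1.9751e+6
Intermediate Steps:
k = 1/5548508 (k = 1/(7*(313055 + 479589)) = (⅐)/792644 = (⅐)*(1/792644) = 1/5548508 ≈ 1.8023e-7)
s(b) = -14*b*(-238 + b) (s(b) = -7*(b + b)*(-238 + b) = -7*2*b*(-238 + b) = -14*b*(-238 + b))
R = 1/5548508 ≈ 1.8023e-7
s(-1*275) + R = 14*(-1*275)*(238 - (-1)*275) + 1/5548508 = 14*(-275)*(238 - 1*(-275)) + 1/5548508 = 14*(-275)*(238 + 275) + 1/5548508 = 14*(-275)*513 + 1/5548508 = -1975050 + 1/5548508 = -10958580725399/5548508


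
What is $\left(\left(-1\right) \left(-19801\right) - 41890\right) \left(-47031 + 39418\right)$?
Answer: $168163557$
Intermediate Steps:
$\left(\left(-1\right) \left(-19801\right) - 41890\right) \left(-47031 + 39418\right) = \left(19801 - 41890\right) \left(-7613\right) = \left(-22089\right) \left(-7613\right) = 168163557$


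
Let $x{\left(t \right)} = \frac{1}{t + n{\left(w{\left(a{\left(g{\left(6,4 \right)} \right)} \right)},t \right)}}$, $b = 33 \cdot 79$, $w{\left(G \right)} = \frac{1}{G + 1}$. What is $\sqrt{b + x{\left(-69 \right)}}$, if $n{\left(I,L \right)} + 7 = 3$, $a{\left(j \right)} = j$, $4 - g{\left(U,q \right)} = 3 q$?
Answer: $\frac{\sqrt{13892630}}{73} \approx 51.059$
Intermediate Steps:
$g{\left(U,q \right)} = 4 - 3 q$
$w{\left(G \right)} = \frac{1}{1 + G}$
$n{\left(I,L \right)} = -4$ ($n{\left(I,L \right)} = -7 + 3 = -4$)
$b = 2607$
$x{\left(t \right)} = \frac{1}{-4 + t}$ ($x{\left(t \right)} = \frac{1}{t - 4} = \frac{1}{-4 + t}$)
$\sqrt{b + x{\left(-69 \right)}} = \sqrt{2607 + \frac{1}{-4 - 69}} = \sqrt{2607 + \frac{1}{-73}} = \sqrt{2607 - \frac{1}{73}} = \sqrt{\frac{190310}{73}} = \frac{\sqrt{13892630}}{73}$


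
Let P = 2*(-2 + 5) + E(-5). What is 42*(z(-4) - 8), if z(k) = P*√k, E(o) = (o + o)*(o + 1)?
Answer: -336 + 3864*I ≈ -336.0 + 3864.0*I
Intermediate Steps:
E(o) = 2*o*(1 + o) (E(o) = (2*o)*(1 + o) = 2*o*(1 + o))
P = 46 (P = 2*(-2 + 5) + 2*(-5)*(1 - 5) = 2*3 + 2*(-5)*(-4) = 6 + 40 = 46)
z(k) = 46*√k
42*(z(-4) - 8) = 42*(46*√(-4) - 8) = 42*(46*(2*I) - 8) = 42*(92*I - 8) = 42*(-8 + 92*I) = -336 + 3864*I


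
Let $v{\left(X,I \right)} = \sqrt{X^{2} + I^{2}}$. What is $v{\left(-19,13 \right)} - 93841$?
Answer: $-93841 + \sqrt{530} \approx -93818.0$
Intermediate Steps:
$v{\left(X,I \right)} = \sqrt{I^{2} + X^{2}}$
$v{\left(-19,13 \right)} - 93841 = \sqrt{13^{2} + \left(-19\right)^{2}} - 93841 = \sqrt{169 + 361} - 93841 = \sqrt{530} - 93841 = -93841 + \sqrt{530}$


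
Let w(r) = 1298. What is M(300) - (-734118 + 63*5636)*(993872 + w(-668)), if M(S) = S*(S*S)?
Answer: 377246188500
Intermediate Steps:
M(S) = S³ (M(S) = S*S² = S³)
M(300) - (-734118 + 63*5636)*(993872 + w(-668)) = 300³ - (-734118 + 63*5636)*(993872 + 1298) = 27000000 - (-734118 + 355068)*995170 = 27000000 - (-379050)*995170 = 27000000 - 1*(-377219188500) = 27000000 + 377219188500 = 377246188500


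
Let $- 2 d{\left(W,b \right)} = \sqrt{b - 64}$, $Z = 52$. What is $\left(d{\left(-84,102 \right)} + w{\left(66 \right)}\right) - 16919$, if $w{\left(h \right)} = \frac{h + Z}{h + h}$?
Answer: $- \frac{1116595}{66} - \frac{\sqrt{38}}{2} \approx -16921.0$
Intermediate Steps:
$d{\left(W,b \right)} = - \frac{\sqrt{-64 + b}}{2}$ ($d{\left(W,b \right)} = - \frac{\sqrt{b - 64}}{2} = - \frac{\sqrt{-64 + b}}{2}$)
$w{\left(h \right)} = \frac{52 + h}{2 h}$ ($w{\left(h \right)} = \frac{h + 52}{h + h} = \frac{52 + h}{2 h}$)
$\left(d{\left(-84,102 \right)} + w{\left(66 \right)}\right) - 16919 = \left(- \frac{\sqrt{-64 + 102}}{2} + \frac{52 + 66}{2 \cdot 66}\right) - 16919 = \left(- \frac{\sqrt{38}}{2} + \frac{1}{2} \cdot \frac{1}{66} \cdot 118\right) - 16919 = \left(- \frac{\sqrt{38}}{2} + \frac{59}{66}\right) - 16919 = \left(\frac{59}{66} - \frac{\sqrt{38}}{2}\right) - 16919 = - \frac{1116595}{66} - \frac{\sqrt{38}}{2}$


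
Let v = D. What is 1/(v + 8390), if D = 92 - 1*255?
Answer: 1/8227 ≈ 0.00012155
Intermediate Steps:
D = -163 (D = 92 - 255 = -163)
v = -163
1/(v + 8390) = 1/(-163 + 8390) = 1/8227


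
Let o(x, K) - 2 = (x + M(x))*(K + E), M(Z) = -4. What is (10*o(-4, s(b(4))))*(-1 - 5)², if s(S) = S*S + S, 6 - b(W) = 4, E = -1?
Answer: -13680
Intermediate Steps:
b(W) = 2 (b(W) = 6 - 1*4 = 6 - 4 = 2)
s(S) = S + S² (s(S) = S² + S = S + S²)
o(x, K) = 2 + (-1 + K)*(-4 + x) (o(x, K) = 2 + (x - 4)*(K - 1) = 2 + (-4 + x)*(-1 + K) = 2 + (-1 + K)*(-4 + x))
(10*o(-4, s(b(4))))*(-1 - 5)² = (10*(6 - 1*(-4) - 8*(1 + 2) + (2*(1 + 2))*(-4)))*(-1 - 5)² = (10*(6 + 4 - 8*3 + (2*3)*(-4)))*(-6)² = (10*(6 + 4 - 4*6 + 6*(-4)))*36 = (10*(6 + 4 - 24 - 24))*36 = (10*(-38))*36 = -380*36 = -13680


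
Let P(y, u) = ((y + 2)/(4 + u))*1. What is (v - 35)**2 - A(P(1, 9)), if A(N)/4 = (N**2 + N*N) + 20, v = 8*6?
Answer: 14969/169 ≈ 88.574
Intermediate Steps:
P(y, u) = (2 + y)/(4 + u) (P(y, u) = ((2 + y)/(4 + u))*1 = (2 + y)/(4 + u))
v = 48
A(N) = 80 + 8*N**2 (A(N) = 4*((N**2 + N*N) + 20) = 4*((N**2 + N**2) + 20) = 4*(2*N**2 + 20) = 4*(20 + 2*N**2) = 80 + 8*N**2)
(v - 35)**2 - A(P(1, 9)) = (48 - 35)**2 - (80 + 8*((2 + 1)/(4 + 9))**2) = 13**2 - (80 + 8*(3/13)**2) = 169 - (80 + 8*((1/13)*3)**2) = 169 - (80 + 8*(3/13)**2) = 169 - (80 + 8*(9/169)) = 169 - (80 + 72/169) = 169 - 1*13592/169 = 169 - 13592/169 = 14969/169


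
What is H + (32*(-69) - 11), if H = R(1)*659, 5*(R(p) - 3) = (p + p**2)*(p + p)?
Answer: 1426/5 ≈ 285.20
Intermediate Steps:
R(p) = 3 + 2*p*(p + p**2)/5 (R(p) = 3 + ((p + p**2)*(p + p))/5 = 3 + ((p + p**2)*(2*p))/5 = 3 + (2*p*(p + p**2))/5 = 3 + 2*p*(p + p**2)/5)
H = 12521/5 (H = (3 + (2/5)*1**2 + (2/5)*1**3)*659 = (3 + (2/5)*1 + (2/5)*1)*659 = (3 + 2/5 + 2/5)*659 = (19/5)*659 = 12521/5 ≈ 2504.2)
H + (32*(-69) - 11) = 12521/5 + (32*(-69) - 11) = 12521/5 + (-2208 - 11) = 12521/5 - 2219 = 1426/5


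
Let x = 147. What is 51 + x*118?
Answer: 17397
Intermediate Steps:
51 + x*118 = 51 + 147*118 = 51 + 17346 = 17397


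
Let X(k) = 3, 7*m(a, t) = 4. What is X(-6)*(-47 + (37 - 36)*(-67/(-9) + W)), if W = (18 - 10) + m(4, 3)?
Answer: -1952/21 ≈ -92.952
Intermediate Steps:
m(a, t) = 4/7 (m(a, t) = (⅐)*4 = 4/7)
W = 60/7 (W = (18 - 10) + 4/7 = 8 + 4/7 = 60/7 ≈ 8.5714)
X(-6)*(-47 + (37 - 36)*(-67/(-9) + W)) = 3*(-47 + (37 - 36)*(-67/(-9) + 60/7)) = 3*(-47 + 1*(-67*(-⅑) + 60/7)) = 3*(-47 + 1*(67/9 + 60/7)) = 3*(-47 + 1*(1009/63)) = 3*(-47 + 1009/63) = 3*(-1952/63) = -1952/21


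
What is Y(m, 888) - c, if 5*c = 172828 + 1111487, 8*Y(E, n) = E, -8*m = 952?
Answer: -2055023/8 ≈ -2.5688e+5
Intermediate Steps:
m = -119 (m = -1/8*952 = -119)
Y(E, n) = E/8
c = 256863 (c = (172828 + 1111487)/5 = (1/5)*1284315 = 256863)
Y(m, 888) - c = (1/8)*(-119) - 1*256863 = -119/8 - 256863 = -2055023/8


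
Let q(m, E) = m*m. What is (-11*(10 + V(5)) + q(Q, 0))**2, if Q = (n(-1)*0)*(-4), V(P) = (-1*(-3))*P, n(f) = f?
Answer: 75625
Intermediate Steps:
V(P) = 3*P
Q = 0 (Q = -1*0*(-4) = 0*(-4) = 0)
q(m, E) = m**2
(-11*(10 + V(5)) + q(Q, 0))**2 = (-11*(10 + 3*5) + 0**2)**2 = (-11*(10 + 15) + 0)**2 = (-11*25 + 0)**2 = (-275 + 0)**2 = (-275)**2 = 75625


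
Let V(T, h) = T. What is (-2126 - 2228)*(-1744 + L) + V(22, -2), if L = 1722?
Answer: 95810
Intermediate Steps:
(-2126 - 2228)*(-1744 + L) + V(22, -2) = (-2126 - 2228)*(-1744 + 1722) + 22 = -4354*(-22) + 22 = 95788 + 22 = 95810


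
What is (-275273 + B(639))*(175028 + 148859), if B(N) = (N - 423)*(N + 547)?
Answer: -6185270039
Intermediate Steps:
B(N) = (-423 + N)*(547 + N)
(-275273 + B(639))*(175028 + 148859) = (-275273 + (-231381 + 639² + 124*639))*(175028 + 148859) = (-275273 + (-231381 + 408321 + 79236))*323887 = (-275273 + 256176)*323887 = -19097*323887 = -6185270039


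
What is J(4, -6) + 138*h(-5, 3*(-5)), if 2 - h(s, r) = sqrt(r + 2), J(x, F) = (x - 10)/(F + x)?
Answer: 279 - 138*I*sqrt(13) ≈ 279.0 - 497.57*I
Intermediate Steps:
J(x, F) = (-10 + x)/(F + x)
h(s, r) = 2 - sqrt(2 + r) (h(s, r) = 2 - sqrt(r + 2) = 2 - sqrt(2 + r))
J(4, -6) + 138*h(-5, 3*(-5)) = (-10 + 4)/(-6 + 4) + 138*(2 - sqrt(2 + 3*(-5))) = -6/(-2) + 138*(2 - sqrt(2 - 15)) = -1/2*(-6) + 138*(2 - sqrt(-13)) = 3 + 138*(2 - I*sqrt(13)) = 3 + (276 - 138*I*sqrt(13)) = 279 - 138*I*sqrt(13)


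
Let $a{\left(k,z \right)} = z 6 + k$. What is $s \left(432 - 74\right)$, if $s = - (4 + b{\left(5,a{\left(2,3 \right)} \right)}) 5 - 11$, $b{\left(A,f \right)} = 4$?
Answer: $-18258$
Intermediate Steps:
$a{\left(k,z \right)} = k + 6 z$ ($a{\left(k,z \right)} = 6 z + k = k + 6 z$)
$s = -51$ ($s = - (4 + 4) 5 - 11 = \left(-1\right) 8 \cdot 5 - 11 = \left(-8\right) 5 - 11 = -40 - 11 = -51$)
$s \left(432 - 74\right) = - 51 \left(432 - 74\right) = \left(-51\right) 358 = -18258$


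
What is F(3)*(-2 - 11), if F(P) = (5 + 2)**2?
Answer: -637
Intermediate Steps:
F(P) = 49 (F(P) = 7**2 = 49)
F(3)*(-2 - 11) = 49*(-2 - 11) = 49*(-13) = -637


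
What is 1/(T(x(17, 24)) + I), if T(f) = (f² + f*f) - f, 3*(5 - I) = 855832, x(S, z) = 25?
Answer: -3/852142 ≈ -3.5205e-6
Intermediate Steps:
I = -855817/3 (I = 5 - ⅓*855832 = 5 - 855832/3 = -855817/3 ≈ -2.8527e+5)
T(f) = -f + 2*f² (T(f) = (f² + f²) - f = 2*f² - f = -f + 2*f²)
1/(T(x(17, 24)) + I) = 1/(25*(-1 + 2*25) - 855817/3) = 1/(25*(-1 + 50) - 855817/3) = 1/(25*49 - 855817/3) = 1/(1225 - 855817/3) = 1/(-852142/3) = -3/852142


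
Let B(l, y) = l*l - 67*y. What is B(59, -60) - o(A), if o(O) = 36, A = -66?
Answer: 7465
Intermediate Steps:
B(l, y) = l² - 67*y
B(59, -60) - o(A) = (59² - 67*(-60)) - 1*36 = (3481 + 4020) - 36 = 7501 - 36 = 7465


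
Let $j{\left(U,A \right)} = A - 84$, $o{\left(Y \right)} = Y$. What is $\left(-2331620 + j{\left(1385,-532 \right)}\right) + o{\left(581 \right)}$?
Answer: $-2331655$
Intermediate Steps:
$j{\left(U,A \right)} = -84 + A$
$\left(-2331620 + j{\left(1385,-532 \right)}\right) + o{\left(581 \right)} = \left(-2331620 - 616\right) + 581 = -2332236 + 581 = -2331655$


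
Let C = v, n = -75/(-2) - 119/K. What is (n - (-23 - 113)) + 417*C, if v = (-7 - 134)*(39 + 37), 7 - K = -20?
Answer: -241293757/54 ≈ -4.4684e+6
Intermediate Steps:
K = 27 (K = 7 - 1*(-20) = 7 + 20 = 27)
n = 1787/54 (n = -75/(-2) - 119/27 = -75*(-½) - 119*1/27 = 75/2 - 119/27 = 1787/54 ≈ 33.093)
v = -10716 (v = -141*76 = -10716)
C = -10716
(n - (-23 - 113)) + 417*C = (1787/54 - (-23 - 113)) + 417*(-10716) = (1787/54 - 1*(-136)) - 4468572 = (1787/54 + 136) - 4468572 = 9131/54 - 4468572 = -241293757/54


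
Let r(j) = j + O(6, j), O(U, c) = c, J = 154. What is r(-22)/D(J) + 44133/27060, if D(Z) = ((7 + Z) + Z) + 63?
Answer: 2581939/1704780 ≈ 1.5145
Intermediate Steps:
r(j) = 2*j (r(j) = j + j = 2*j)
D(Z) = 70 + 2*Z (D(Z) = (7 + 2*Z) + 63 = 70 + 2*Z)
r(-22)/D(J) + 44133/27060 = (2*(-22))/(70 + 2*154) + 44133/27060 = -44/(70 + 308) + 44133*(1/27060) = -44/378 + 14711/9020 = -44*1/378 + 14711/9020 = -22/189 + 14711/9020 = 2581939/1704780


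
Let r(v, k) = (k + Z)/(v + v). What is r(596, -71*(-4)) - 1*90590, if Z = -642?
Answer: -53991819/596 ≈ -90590.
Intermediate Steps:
r(v, k) = (-642 + k)/(2*v) (r(v, k) = (k - 642)/(v + v) = (-642 + k)/((2*v)) = (-642 + k)*(1/(2*v)) = (-642 + k)/(2*v))
r(596, -71*(-4)) - 1*90590 = (1/2)*(-642 - 71*(-4))/596 - 1*90590 = (1/2)*(1/596)*(-642 + 284) - 90590 = (1/2)*(1/596)*(-358) - 90590 = -179/596 - 90590 = -53991819/596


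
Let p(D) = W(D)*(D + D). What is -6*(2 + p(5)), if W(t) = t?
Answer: -312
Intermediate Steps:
p(D) = 2*D**2 (p(D) = D*(D + D) = D*(2*D) = 2*D**2)
-6*(2 + p(5)) = -6*(2 + 2*5**2) = -6*(2 + 2*25) = -6*(2 + 50) = -6*52 = -312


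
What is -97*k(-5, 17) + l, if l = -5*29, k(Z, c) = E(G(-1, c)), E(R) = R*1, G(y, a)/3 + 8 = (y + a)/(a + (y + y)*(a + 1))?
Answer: 46133/19 ≈ 2428.1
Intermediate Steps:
G(y, a) = -24 + 3*(a + y)/(a + 2*y*(1 + a)) (G(y, a) = -24 + 3*((y + a)/(a + (y + y)*(a + 1))) = -24 + 3*((a + y)/(a + (2*y)*(1 + a))) = -24 + 3*((a + y)/(a + 2*y*(1 + a))) = -24 + 3*(a + y)/(a + 2*y*(1 + a)))
E(R) = R
k(Z, c) = 3*(15 + 9*c)/(-2 - c) (k(Z, c) = 3*(-15*(-1) - 7*c - 16*c*(-1))/(c + 2*(-1) + 2*c*(-1)) = 3*(15 - 7*c + 16*c)/(c - 2 - 2*c) = 3*(15 + 9*c)/(-2 - c))
l = -145
-97*k(-5, 17) + l = -873*(5 + 3*17)/(-2 - 1*17) - 145 = -873*(5 + 51)/(-2 - 17) - 145 = -873*56/(-19) - 145 = -873*(-1)*56/19 - 145 = -97*(-504/19) - 145 = 48888/19 - 145 = 46133/19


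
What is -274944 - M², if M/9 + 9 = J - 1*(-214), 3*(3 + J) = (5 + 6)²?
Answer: -5031705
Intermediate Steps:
J = 112/3 (J = -3 + (5 + 6)²/3 = -3 + (⅓)*11² = -3 + (⅓)*121 = -3 + 121/3 = 112/3 ≈ 37.333)
M = 2181 (M = -81 + 9*(112/3 - 1*(-214)) = -81 + 9*(112/3 + 214) = -81 + 9*(754/3) = -81 + 2262 = 2181)
-274944 - M² = -274944 - 1*2181² = -274944 - 1*4756761 = -274944 - 4756761 = -5031705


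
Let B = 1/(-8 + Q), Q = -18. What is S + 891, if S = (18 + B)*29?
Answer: 36709/26 ≈ 1411.9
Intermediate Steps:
B = -1/26 (B = 1/(-8 - 18) = 1/(-26) = -1/26 ≈ -0.038462)
S = 13543/26 (S = (18 - 1/26)*29 = (467/26)*29 = 13543/26 ≈ 520.88)
S + 891 = 13543/26 + 891 = 36709/26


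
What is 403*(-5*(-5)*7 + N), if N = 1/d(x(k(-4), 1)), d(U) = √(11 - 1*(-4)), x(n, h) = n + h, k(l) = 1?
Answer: 70525 + 403*√15/15 ≈ 70629.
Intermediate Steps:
x(n, h) = h + n
d(U) = √15 (d(U) = √(11 + 4) = √15)
N = √15/15 (N = 1/(√15) = √15/15 ≈ 0.25820)
403*(-5*(-5)*7 + N) = 403*(-5*(-5)*7 + √15/15) = 403*(25*7 + √15/15) = 403*(175 + √15/15) = 70525 + 403*√15/15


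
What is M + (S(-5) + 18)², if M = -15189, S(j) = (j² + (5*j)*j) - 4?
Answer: 11707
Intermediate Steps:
S(j) = -4 + 6*j² (S(j) = (j² + 5*j²) - 4 = 6*j² - 4 = -4 + 6*j²)
M + (S(-5) + 18)² = -15189 + ((-4 + 6*(-5)²) + 18)² = -15189 + ((-4 + 6*25) + 18)² = -15189 + ((-4 + 150) + 18)² = -15189 + (146 + 18)² = -15189 + 164² = -15189 + 26896 = 11707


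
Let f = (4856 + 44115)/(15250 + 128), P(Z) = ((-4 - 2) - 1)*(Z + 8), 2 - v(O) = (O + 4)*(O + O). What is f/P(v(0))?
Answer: -48971/1076460 ≈ -0.045493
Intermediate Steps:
v(O) = 2 - 2*O*(4 + O) (v(O) = 2 - (O + 4)*(O + O) = 2 - (4 + O)*2*O = 2 - 2*O*(4 + O))
P(Z) = -56 - 7*Z (P(Z) = (-6 - 1)*(8 + Z) = -7*(8 + Z) = -56 - 7*Z)
f = 48971/15378 ≈ 3.1845
f/P(v(0)) = 48971/(15378*(-56 - 7*(2 - 8*0 - 2*0**2))) = 48971/(15378*(-56 - 7*(2 + 0 - 2*0))) = 48971/(15378*(-56 - 7*(2 + 0 + 0))) = 48971/(15378*(-56 - 7*2)) = 48971/(15378*(-56 - 14)) = (48971/15378)/(-70) = (48971/15378)*(-1/70) = -48971/1076460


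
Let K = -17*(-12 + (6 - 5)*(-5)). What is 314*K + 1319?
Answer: 92065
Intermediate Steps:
K = 289 (K = -17*(-12 + 1*(-5)) = -17*(-12 - 5) = -17*(-17) = 289)
314*K + 1319 = 314*289 + 1319 = 90746 + 1319 = 92065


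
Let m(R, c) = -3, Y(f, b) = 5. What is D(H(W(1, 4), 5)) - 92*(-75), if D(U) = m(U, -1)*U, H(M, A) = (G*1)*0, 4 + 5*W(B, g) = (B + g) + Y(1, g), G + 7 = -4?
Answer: 6900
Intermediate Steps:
G = -11 (G = -7 - 4 = -11)
W(B, g) = ⅕ + B/5 + g/5 (W(B, g) = -⅘ + ((B + g) + 5)/5 = -⅘ + (5 + B + g)/5 = -⅘ + (1 + B/5 + g/5) = ⅕ + B/5 + g/5)
H(M, A) = 0 (H(M, A) = -11*1*0 = -11*0 = 0)
D(U) = -3*U
D(H(W(1, 4), 5)) - 92*(-75) = -3*0 - 92*(-75) = 0 + 6900 = 6900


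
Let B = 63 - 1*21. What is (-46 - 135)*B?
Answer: -7602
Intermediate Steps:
B = 42 (B = 63 - 21 = 42)
(-46 - 135)*B = (-46 - 135)*42 = -181*42 = -7602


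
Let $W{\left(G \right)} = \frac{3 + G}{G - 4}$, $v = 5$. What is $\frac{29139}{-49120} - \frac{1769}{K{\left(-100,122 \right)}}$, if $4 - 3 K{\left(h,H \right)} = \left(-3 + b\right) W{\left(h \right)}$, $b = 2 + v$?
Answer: $- \frac{6777879813}{343840} \approx -19712.0$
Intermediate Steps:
$b = 7$ ($b = 2 + 5 = 7$)
$W{\left(G \right)} = \frac{3 + G}{-4 + G}$
$K{\left(h,H \right)} = \frac{4}{3} - \frac{4 \left(3 + h\right)}{3 \left(-4 + h\right)}$ ($K{\left(h,H \right)} = \frac{4}{3} - \frac{\left(-3 + 7\right) \frac{3 + h}{-4 + h}}{3} = \frac{4}{3} - \frac{4 \frac{3 + h}{-4 + h}}{3} = \frac{4}{3} - \frac{4 \frac{1}{-4 + h} \left(3 + h\right)}{3} = \frac{4}{3} - \frac{4 \left(3 + h\right)}{3 \left(-4 + h\right)}$)
$\frac{29139}{-49120} - \frac{1769}{K{\left(-100,122 \right)}} = \frac{29139}{-49120} - \frac{1769}{\left(-28\right) \frac{1}{-12 + 3 \left(-100\right)}} = 29139 \left(- \frac{1}{49120}\right) - \frac{1769}{\left(-28\right) \frac{1}{-12 - 300}} = - \frac{29139}{49120} - \frac{1769}{\left(-28\right) \frac{1}{-312}} = - \frac{29139}{49120} - \frac{1769}{\left(-28\right) \left(- \frac{1}{312}\right)} = - \frac{29139}{49120} - \frac{1769}{\frac{7}{78}} = - \frac{29139}{49120} - \frac{137982}{7} = - \frac{6777879813}{343840}$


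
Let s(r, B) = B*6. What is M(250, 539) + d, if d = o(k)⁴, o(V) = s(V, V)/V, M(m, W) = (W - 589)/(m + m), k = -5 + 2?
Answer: 12959/10 ≈ 1295.9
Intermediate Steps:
s(r, B) = 6*B
k = -3
M(m, W) = (-589 + W)/(2*m) (M(m, W) = (-589 + W)/((2*m)) = (-589 + W)*(1/(2*m)) = (-589 + W)/(2*m))
o(V) = 6 (o(V) = (6*V)/V = 6)
d = 1296 (d = 6⁴ = 1296)
M(250, 539) + d = (½)*(-589 + 539)/250 + 1296 = (½)*(1/250)*(-50) + 1296 = -⅒ + 1296 = 12959/10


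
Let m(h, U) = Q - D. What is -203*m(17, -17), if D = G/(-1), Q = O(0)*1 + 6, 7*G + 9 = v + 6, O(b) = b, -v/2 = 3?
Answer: -957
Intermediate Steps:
v = -6 (v = -2*3 = -6)
G = -9/7 (G = -9/7 + (-6 + 6)/7 = -9/7 + (⅐)*0 = -9/7 + 0 = -9/7 ≈ -1.2857)
Q = 6 (Q = 0*1 + 6 = 0 + 6 = 6)
D = 9/7 (D = -9/7/(-1) = -9/7*(-1) = 9/7 ≈ 1.2857)
m(h, U) = 33/7 (m(h, U) = 6 - 1*9/7 = 6 - 9/7 = 33/7)
-203*m(17, -17) = -203*33/7 = -957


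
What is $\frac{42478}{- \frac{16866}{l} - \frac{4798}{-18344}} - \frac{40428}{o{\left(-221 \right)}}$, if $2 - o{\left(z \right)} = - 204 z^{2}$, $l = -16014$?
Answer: $\frac{5180377783451502110}{160340793149209} \approx 32309.0$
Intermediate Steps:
$o{\left(z \right)} = 2 + 204 z^{2}$ ($o{\left(z \right)} = 2 - - 204 z^{2} = 2 + 204 z^{2}$)
$\frac{42478}{- \frac{16866}{l} - \frac{4798}{-18344}} - \frac{40428}{o{\left(-221 \right)}} = \frac{42478}{- \frac{16866}{-16014} - \frac{4798}{-18344}} - \frac{40428}{2 + 204 \left(-221\right)^{2}} = \frac{42478}{\left(-16866\right) \left(- \frac{1}{16014}\right) - - \frac{2399}{9172}} - \frac{40428}{2 + 204 \cdot 48841} = \frac{42478}{\frac{2811}{2669} + \frac{2399}{9172}} - \frac{40428}{2 + 9963564} = \frac{42478}{\frac{32185423}{24480068}} - \frac{40428}{9963566} = 42478 \cdot \frac{24480068}{32185423} - \frac{20214}{4981783} = \frac{1039864328504}{32185423} - \frac{20214}{4981783} = \frac{5180377783451502110}{160340793149209}$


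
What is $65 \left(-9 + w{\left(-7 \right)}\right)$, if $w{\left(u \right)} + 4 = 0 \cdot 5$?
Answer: $-845$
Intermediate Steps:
$w{\left(u \right)} = -4$ ($w{\left(u \right)} = -4 + 0 \cdot 5 = -4 + 0 = -4$)
$65 \left(-9 + w{\left(-7 \right)}\right) = 65 \left(-9 - 4\right) = 65 \left(-13\right) = -845$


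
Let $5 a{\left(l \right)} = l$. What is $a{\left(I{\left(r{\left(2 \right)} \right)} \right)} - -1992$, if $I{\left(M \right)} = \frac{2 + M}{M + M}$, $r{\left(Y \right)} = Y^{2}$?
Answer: $\frac{39843}{20} \approx 1992.2$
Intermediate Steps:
$I{\left(M \right)} = \frac{2 + M}{2 M}$
$a{\left(l \right)} = \frac{l}{5}$
$a{\left(I{\left(r{\left(2 \right)} \right)} \right)} - -1992 = \frac{\frac{1}{2} \frac{1}{2^{2}} \left(2 + 2^{2}\right)}{5} - -1992 = \frac{\frac{1}{2} \cdot \frac{1}{4} \left(2 + 4\right)}{5} + 1992 = \frac{\frac{1}{2} \cdot \frac{1}{4} \cdot 6}{5} + 1992 = \frac{1}{5} \cdot \frac{3}{4} + 1992 = \frac{3}{20} + 1992 = \frac{39843}{20}$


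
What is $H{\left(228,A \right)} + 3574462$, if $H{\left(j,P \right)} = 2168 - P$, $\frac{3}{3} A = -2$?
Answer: $3576632$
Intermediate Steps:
$A = -2$
$H{\left(228,A \right)} + 3574462 = \left(2168 - -2\right) + 3574462 = \left(2168 + 2\right) + 3574462 = 2170 + 3574462 = 3576632$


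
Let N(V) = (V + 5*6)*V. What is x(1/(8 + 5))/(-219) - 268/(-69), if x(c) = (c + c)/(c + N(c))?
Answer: 3951629/1017474 ≈ 3.8838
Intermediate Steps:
N(V) = V*(30 + V) (N(V) = (V + 30)*V = (30 + V)*V = V*(30 + V))
x(c) = 2*c/(c + c*(30 + c)) (x(c) = (c + c)/(c + c*(30 + c)) = (2*c)/(c + c*(30 + c)) = 2*c/(c + c*(30 + c)))
x(1/(8 + 5))/(-219) - 268/(-69) = (2/(31 + 1/(8 + 5)))/(-219) - 268/(-69) = (2/(31 + 1/13))*(-1/219) - 268*(-1/69) = (2/(31 + 1/13))*(-1/219) + 268/69 = (2/(404/13))*(-1/219) + 268/69 = (2*(13/404))*(-1/219) + 268/69 = (13/202)*(-1/219) + 268/69 = -13/44238 + 268/69 = 3951629/1017474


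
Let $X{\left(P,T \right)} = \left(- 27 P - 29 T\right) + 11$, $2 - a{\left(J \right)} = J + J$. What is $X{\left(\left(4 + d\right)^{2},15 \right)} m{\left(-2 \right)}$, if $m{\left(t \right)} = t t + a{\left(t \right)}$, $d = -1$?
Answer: $-6670$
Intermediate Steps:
$a{\left(J \right)} = 2 - 2 J$ ($a{\left(J \right)} = 2 - \left(J + J\right) = 2 - 2 J$)
$X{\left(P,T \right)} = 11 - 29 T - 27 P$ ($X{\left(P,T \right)} = \left(- 29 T - 27 P\right) + 11 = 11 - 29 T - 27 P$)
$m{\left(t \right)} = 2 + t^{2} - 2 t$ ($m{\left(t \right)} = t t - \left(-2 + 2 t\right) = t^{2} - \left(-2 + 2 t\right) = 2 + t^{2} - 2 t$)
$X{\left(\left(4 + d\right)^{2},15 \right)} m{\left(-2 \right)} = \left(11 - 435 - 27 \left(4 - 1\right)^{2}\right) \left(2 + \left(-2\right)^{2} - -4\right) = \left(11 - 435 - 27 \cdot 3^{2}\right) \left(2 + 4 + 4\right) = \left(11 - 435 - 243\right) 10 = \left(-667\right) 10 = -6670$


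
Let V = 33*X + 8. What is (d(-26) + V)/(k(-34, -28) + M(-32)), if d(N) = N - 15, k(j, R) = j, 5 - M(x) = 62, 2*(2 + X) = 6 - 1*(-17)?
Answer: -561/182 ≈ -3.0824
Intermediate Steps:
X = 19/2 (X = -2 + (6 - 1*(-17))/2 = -2 + (6 + 17)/2 = -2 + (1/2)*23 = -2 + 23/2 = 19/2 ≈ 9.5000)
V = 643/2 (V = 33*(19/2) + 8 = 627/2 + 8 = 643/2 ≈ 321.50)
M(x) = -57 (M(x) = 5 - 1*62 = 5 - 62 = -57)
d(N) = -15 + N
(d(-26) + V)/(k(-34, -28) + M(-32)) = ((-15 - 26) + 643/2)/(-34 - 57) = (-41 + 643/2)/(-91) = (561/2)*(-1/91) = -561/182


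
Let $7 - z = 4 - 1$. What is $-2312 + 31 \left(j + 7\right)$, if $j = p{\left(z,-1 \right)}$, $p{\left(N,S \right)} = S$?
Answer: $-2126$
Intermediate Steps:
$z = 4$ ($z = 7 - \left(4 - 1\right) = 7 - 3 = 4$)
$j = -1$
$-2312 + 31 \left(j + 7\right) = -2312 + 31 \left(-1 + 7\right) = -2312 + 31 \cdot 6 = -2312 + 186 = -2126$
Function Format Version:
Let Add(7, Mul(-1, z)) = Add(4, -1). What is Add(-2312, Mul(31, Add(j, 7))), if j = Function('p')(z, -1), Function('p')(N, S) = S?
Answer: -2126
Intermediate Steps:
z = 4 (z = Add(7, Mul(-1, Add(4, -1))) = Add(7, Mul(-1, 3)) = Add(7, -3) = 4)
j = -1
Add(-2312, Mul(31, Add(j, 7))) = Add(-2312, Mul(31, Add(-1, 7))) = Add(-2312, Mul(31, 6)) = Add(-2312, 186) = -2126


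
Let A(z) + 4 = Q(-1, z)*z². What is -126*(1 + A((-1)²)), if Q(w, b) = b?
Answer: 252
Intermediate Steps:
A(z) = -4 + z³ (A(z) = -4 + z*z² = -4 + z³)
-126*(1 + A((-1)²)) = -126*(1 + (-4 + ((-1)²)³)) = -126*(1 + (-4 + 1³)) = -126*(1 + (-4 + 1)) = -126*(1 - 3) = -126*(-2) = 252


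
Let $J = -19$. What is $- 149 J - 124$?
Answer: $2707$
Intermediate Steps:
$- 149 J - 124 = \left(-149\right) \left(-19\right) - 124 = 2831 - 124 = 2707$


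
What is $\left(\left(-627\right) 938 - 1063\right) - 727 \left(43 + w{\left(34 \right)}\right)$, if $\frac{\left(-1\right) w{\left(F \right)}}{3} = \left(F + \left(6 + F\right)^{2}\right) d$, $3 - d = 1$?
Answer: $6507058$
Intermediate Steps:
$d = 2$ ($d = 3 - 1 = 2$)
$w{\left(F \right)} = - 6 F - 6 \left(6 + F\right)^{2}$ ($w{\left(F \right)} = - 3 \left(F + \left(6 + F\right)^{2}\right) 2 = - 3 \left(2 F + 2 \left(6 + F\right)^{2}\right) = - 6 F - 6 \left(6 + F\right)^{2}$)
$\left(\left(-627\right) 938 - 1063\right) - 727 \left(43 + w{\left(34 \right)}\right) = \left(\left(-627\right) 938 - 1063\right) - 727 \left(43 - \left(204 + 6 \left(6 + 34\right)^{2}\right)\right) = \left(-588126 - 1063\right) - 727 \left(43 - \left(204 + 6 \cdot 40^{2}\right)\right) = -589189 - 727 \left(43 - 9804\right) = -589189 - 727 \left(-9761\right) = -589189 - -7096247 = -589189 + 7096247 = 6507058$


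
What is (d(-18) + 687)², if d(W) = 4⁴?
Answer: 889249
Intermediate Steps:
d(W) = 256
(d(-18) + 687)² = (256 + 687)² = 943² = 889249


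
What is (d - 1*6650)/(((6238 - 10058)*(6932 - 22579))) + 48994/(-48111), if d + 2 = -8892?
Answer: -732298667036/718917140235 ≈ -1.0186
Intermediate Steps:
d = -8894 (d = -2 - 8892 = -8894)
(d - 1*6650)/(((6238 - 10058)*(6932 - 22579))) + 48994/(-48111) = (-8894 - 1*6650)/(((6238 - 10058)*(6932 - 22579))) + 48994/(-48111) = (-8894 - 6650)/((-3820*(-15647))) + 48994*(-1/48111) = -15544/59771540 - 48994/48111 = -15544*1/59771540 - 48994/48111 = -3886/14942885 - 48994/48111 = -732298667036/718917140235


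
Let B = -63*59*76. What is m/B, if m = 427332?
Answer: -35611/23541 ≈ -1.5127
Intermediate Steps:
B = -282492 (B = -3717*76 = -282492)
m/B = 427332/(-282492) = 427332*(-1/282492) = -35611/23541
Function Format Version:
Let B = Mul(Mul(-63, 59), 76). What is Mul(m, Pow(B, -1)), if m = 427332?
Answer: Rational(-35611, 23541) ≈ -1.5127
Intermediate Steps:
B = -282492 (B = Mul(-3717, 76) = -282492)
Mul(m, Pow(B, -1)) = Mul(427332, Pow(-282492, -1)) = Mul(427332, Rational(-1, 282492)) = Rational(-35611, 23541)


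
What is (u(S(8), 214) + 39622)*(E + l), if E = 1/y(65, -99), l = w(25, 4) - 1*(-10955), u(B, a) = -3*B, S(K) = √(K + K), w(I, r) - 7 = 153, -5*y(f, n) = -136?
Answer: 1761066425/4 ≈ 4.4027e+8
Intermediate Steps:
y(f, n) = 136/5 (y(f, n) = -⅕*(-136) = 136/5)
w(I, r) = 160 (w(I, r) = 7 + 153 = 160)
S(K) = √2*√K (S(K) = √(2*K) = √2*√K)
l = 11115 (l = 160 - 1*(-10955) = 160 + 10955 = 11115)
E = 5/136 (E = 1/(136/5) = 5/136 ≈ 0.036765)
(u(S(8), 214) + 39622)*(E + l) = (-3*√2*√8 + 39622)*(5/136 + 11115) = (-3*√2*2*√2 + 39622)*(1511645/136) = (-3*4 + 39622)*(1511645/136) = (-12 + 39622)*(1511645/136) = 39610*(1511645/136) = 1761066425/4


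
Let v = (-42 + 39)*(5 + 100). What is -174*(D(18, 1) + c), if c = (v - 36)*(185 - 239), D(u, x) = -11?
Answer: -3296082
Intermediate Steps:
v = -315 (v = -3*105 = -315)
c = 18954 (c = (-315 - 36)*(185 - 239) = -351*(-54) = 18954)
-174*(D(18, 1) + c) = -174*(-11 + 18954) = -174*18943 = -3296082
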